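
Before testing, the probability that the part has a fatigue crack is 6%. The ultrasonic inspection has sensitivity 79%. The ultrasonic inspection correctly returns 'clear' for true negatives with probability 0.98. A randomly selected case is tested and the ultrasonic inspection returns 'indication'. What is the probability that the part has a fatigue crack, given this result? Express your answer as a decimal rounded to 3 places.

P(H | E) ≈ 0.716

Let H be the event that the part has a fatigue crack. P(H) = 0.06, so P(¬H) = 0.94. With E the 'indication' result, P(E|H) = 0.79 and P(E|¬H) = 0.02.
P(E) = 0.79·0.06 + 0.02·0.94 = 0.047400 + 0.018800 = 0.066200.
By Bayes' theorem, P(H|E) = 0.047400 / 0.066200 = 0.716.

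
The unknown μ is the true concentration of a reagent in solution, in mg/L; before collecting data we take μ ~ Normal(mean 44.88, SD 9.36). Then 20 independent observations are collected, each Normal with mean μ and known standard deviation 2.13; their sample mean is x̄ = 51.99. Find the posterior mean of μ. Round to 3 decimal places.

With known σ, the Normal prior is conjugate. Weight on the data is w = (n/σ²)/(n/σ² + 1/τ₀²) = 4.40830/(4.40830+0.0114143) = 0.99742.
Posterior mean = w·x̄ + (1−w)·μ₀ = 0.99742·51.99 + 0.0025826·44.88 = 51.972.

Posterior mean ≈ 51.972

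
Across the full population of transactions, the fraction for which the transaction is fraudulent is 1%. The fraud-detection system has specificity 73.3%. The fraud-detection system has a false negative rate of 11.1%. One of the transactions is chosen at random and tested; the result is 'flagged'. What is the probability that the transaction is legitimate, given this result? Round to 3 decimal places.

Let H be the event that the transaction is fraudulent. P(H) = 0.01, so P(¬H) = 0.99. With E the 'flagged' result, P(E|H) = 0.889 and P(E|¬H) = 0.267.
P(E) = 0.889·0.01 + 0.267·0.99 = 0.0088900 + 0.26433 = 0.27322.
By Bayes' theorem, P(H|E) = 0.0088900 / 0.27322 = 0.033. Hence P(¬H|E) = 1 − 0.033 = 0.967.

P(¬H | E) ≈ 0.967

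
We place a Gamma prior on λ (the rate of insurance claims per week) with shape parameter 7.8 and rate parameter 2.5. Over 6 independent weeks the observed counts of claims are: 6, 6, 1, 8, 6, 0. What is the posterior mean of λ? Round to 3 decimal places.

Total count ∑xᵢ = 27 over n = 6 weeks.
Gamma is conjugate to the Poisson likelihood: posterior is Gamma(shape = 7.8+27 = 34.8, rate = 2.5+6 = 8.5).
Posterior mean = shape/rate = 34.8/8.5 = 4.094.

Posterior mean ≈ 4.094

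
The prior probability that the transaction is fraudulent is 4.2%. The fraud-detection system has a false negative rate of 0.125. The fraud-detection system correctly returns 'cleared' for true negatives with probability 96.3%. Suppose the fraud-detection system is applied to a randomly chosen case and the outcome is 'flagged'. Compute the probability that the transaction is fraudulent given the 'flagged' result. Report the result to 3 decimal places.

Let H be the event that the transaction is fraudulent. P(H) = 0.042, so P(¬H) = 0.958. With E the 'flagged' result, P(E|H) = 0.875 and P(E|¬H) = 0.037.
P(E) = 0.875·0.042 + 0.037·0.958 = 0.036750 + 0.035446 = 0.072196.
By Bayes' theorem, P(H|E) = 0.036750 / 0.072196 = 0.509.

P(H | E) ≈ 0.509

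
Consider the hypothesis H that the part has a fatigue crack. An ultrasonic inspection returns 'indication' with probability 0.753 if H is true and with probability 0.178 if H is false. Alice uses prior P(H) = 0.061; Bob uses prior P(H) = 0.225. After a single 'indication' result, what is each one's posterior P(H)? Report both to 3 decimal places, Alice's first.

Alice: 0.216; Bob: 0.551

P('+'|H) = 0.753, P('+'|¬H) = 0.178.
Alice: numerator 0.753·0.061 = 0.045933; evidence = 0.045933+0.178·0.939 = 0.21308; posterior = 0.216.
Bob: numerator 0.753·0.225 = 0.16942; evidence = 0.16942+0.178·0.775 = 0.30737; posterior = 0.551.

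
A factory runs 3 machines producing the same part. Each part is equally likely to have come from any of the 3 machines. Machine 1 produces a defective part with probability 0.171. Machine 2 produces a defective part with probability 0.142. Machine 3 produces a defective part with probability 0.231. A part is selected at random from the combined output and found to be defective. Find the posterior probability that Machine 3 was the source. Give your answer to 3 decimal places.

Posterior probability ≈ 0.425

P(defective|M1) = 0.171; P(defective|M2) = 0.142; P(defective|M3) = 0.231.
Prior × likelihood for each source: 0.333333·0.171=0.05700, 0.333333·0.142=0.04733, 0.333333·0.231=0.07700. Summing gives P(defective) = 0.18133.
P(Machine 3 | defective) = 0.07700 / 0.18133 = 0.425.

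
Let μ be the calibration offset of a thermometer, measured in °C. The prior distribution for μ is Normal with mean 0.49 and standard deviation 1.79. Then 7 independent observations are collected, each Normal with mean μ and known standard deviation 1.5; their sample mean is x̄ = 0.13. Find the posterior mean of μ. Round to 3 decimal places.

Posterior mean ≈ 0.163

With known σ, the Normal prior is conjugate. Weight on the data is w = (n/σ²)/(n/σ² + 1/τ₀²) = 3.11111/(3.11111+0.312100) = 0.90883.
Posterior mean = w·x̄ + (1−w)·μ₀ = 0.90883·0.13 + 0.091172·0.49 = 0.163.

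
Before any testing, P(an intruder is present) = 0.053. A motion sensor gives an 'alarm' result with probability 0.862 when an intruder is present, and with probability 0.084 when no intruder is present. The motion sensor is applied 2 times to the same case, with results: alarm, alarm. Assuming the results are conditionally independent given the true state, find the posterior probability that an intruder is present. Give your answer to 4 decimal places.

Let H be the event that an intruder is present; start with P(H) = 0.053. P('alarm'|H) = 0.862, P('alarm'|¬H) = 0.084.
Update on result 1 ('alarm'): P(H) ← 0.862·0.0530 / (0.862·0.0530 + 0.084·0.9470) = 0.045686/0.12523 = 0.3648.
Update on result 2 ('alarm'): P(H) ← 0.862·0.3648 / (0.862·0.3648 + 0.084·0.6352) = 0.31446/0.36782 = 0.8549.

Posterior P(H) ≈ 0.8549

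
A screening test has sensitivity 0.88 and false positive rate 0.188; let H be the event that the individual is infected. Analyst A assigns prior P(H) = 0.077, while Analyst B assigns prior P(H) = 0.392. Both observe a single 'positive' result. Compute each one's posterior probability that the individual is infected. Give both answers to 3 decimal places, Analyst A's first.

The likelihood ratio for a 'positive' result is 0.88/0.188 = 4.6809.
Analyst A: prior odds 0.077/0.923 = 0.083424; posterior odds 0.39049; posterior probability 0.281.
Analyst B: prior odds 0.392/0.608 = 0.64474; posterior odds 3.0179; posterior probability 0.751.

Analyst A: 0.281; Analyst B: 0.751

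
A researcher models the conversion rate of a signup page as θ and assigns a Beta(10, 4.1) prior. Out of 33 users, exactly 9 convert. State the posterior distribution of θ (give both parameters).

The binomial likelihood is conjugate to the Beta prior: with 9 successes and 24 failures, the posterior is Beta(10+9, 4.1+24) = Beta(19, 28.1).

Posterior: Beta(19, 28.1)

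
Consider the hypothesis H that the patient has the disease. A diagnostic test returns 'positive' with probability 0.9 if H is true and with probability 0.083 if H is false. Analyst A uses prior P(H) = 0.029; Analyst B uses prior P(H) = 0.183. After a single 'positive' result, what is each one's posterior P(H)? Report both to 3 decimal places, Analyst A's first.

The likelihood ratio for a 'positive' result is 0.9/0.083 = 10.843.
Analyst A: prior odds 0.029/0.971 = 0.029866; posterior odds 0.32385; posterior probability 0.245.
Analyst B: prior odds 0.183/0.817 = 0.22399; posterior odds 2.4288; posterior probability 0.708.

Analyst A: 0.245; Analyst B: 0.708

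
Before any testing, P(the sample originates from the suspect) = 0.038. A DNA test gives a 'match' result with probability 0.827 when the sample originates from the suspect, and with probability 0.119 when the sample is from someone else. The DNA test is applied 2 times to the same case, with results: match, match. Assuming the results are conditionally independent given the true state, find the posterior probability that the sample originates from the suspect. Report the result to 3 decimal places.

With H the event that the sample originates from the suspect, the joint likelihood of the observed sequence is P(data|H) = 0.827·0.827 = 0.68393 and P(data|¬H) = 0.119·0.119 = 0.014161.
Bayes: P(H|data) = 0.038·0.68393 / (0.038·0.68393 + 0.962·0.014161) = 0.025989/0.039612 = 0.6561.

Posterior P(H) ≈ 0.656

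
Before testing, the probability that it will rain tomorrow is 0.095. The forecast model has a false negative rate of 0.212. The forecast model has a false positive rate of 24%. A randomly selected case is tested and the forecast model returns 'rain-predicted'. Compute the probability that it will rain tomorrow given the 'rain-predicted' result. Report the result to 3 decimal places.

P(H | E) ≈ 0.256

Write H for 'it will rain tomorrow'. Prior odds H:¬H = 0.095/0.905 = 0.10497. For the 'rain-predicted' outcome, the likelihood ratio is 0.788/0.24 = 3.2833.
Posterior odds = 0.10497 × 3.2833 = 0.34466, so P(H|E) = 0.34466/(1+0.34466) = 0.256.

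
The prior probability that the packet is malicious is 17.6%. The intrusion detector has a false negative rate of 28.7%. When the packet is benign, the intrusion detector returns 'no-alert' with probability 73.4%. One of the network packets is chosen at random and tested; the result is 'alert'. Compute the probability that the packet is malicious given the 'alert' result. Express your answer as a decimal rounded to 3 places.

P(H | E) ≈ 0.364

Let H be the event that the packet is malicious. P(H) = 0.176, so P(¬H) = 0.824. With E the 'alert' result, P(E|H) = 0.713 and P(E|¬H) = 0.266.
P(E) = 0.713·0.176 + 0.266·0.824 = 0.12549 + 0.21918 = 0.34467.
By Bayes' theorem, P(H|E) = 0.12549 / 0.34467 = 0.364.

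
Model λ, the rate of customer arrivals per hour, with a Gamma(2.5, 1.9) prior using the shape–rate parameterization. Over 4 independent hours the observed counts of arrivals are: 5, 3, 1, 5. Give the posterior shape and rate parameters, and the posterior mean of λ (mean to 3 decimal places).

Posterior: Gamma(shape=16.5, rate=5.9); mean ≈ 2.797

The Poisson likelihood adds the total count to the shape and the number of exposure periods to the rate. Here ∑xᵢ = 14 and n = 4, so shape 2.5→16.5 and rate 1.9→5.9.
E[λ | data] = 16.5/5.9 = 2.797.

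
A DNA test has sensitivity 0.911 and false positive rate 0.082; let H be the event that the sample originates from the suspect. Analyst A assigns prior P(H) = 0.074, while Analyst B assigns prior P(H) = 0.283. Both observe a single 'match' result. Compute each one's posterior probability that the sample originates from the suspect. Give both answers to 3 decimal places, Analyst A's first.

Analyst A: 0.470; Analyst B: 0.814

The likelihood ratio for a 'match' result is 0.911/0.082 = 11.110.
Analyst A: prior odds 0.074/0.926 = 0.079914; posterior odds 0.88782; posterior probability 0.470.
Analyst B: prior odds 0.283/0.717 = 0.39470; posterior odds 4.3850; posterior probability 0.814.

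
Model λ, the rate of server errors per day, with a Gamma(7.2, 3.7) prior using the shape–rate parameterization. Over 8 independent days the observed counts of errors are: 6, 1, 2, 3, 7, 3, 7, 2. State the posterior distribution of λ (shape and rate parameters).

Posterior: Gamma(shape=38.2, rate=11.7)

The Poisson likelihood adds the total count to the shape and the number of exposure periods to the rate. Here ∑xᵢ = 31 and n = 8, so shape 7.2→38.2 and rate 3.7→11.7.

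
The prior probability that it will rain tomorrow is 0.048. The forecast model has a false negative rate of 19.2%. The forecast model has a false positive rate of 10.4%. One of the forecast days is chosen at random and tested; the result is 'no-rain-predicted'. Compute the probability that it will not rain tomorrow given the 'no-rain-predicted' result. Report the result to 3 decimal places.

P(¬H | E) ≈ 0.989

Let H be the event that it will rain tomorrow. P(H) = 0.048, so P(¬H) = 0.952. With E the 'no-rain-predicted' result, P(E|H) = 0.192 and P(E|¬H) = 0.896.
P(E) = 0.192·0.048 + 0.896·0.952 = 0.0092160 + 0.85299 = 0.86221.
By Bayes' theorem, P(H|E) = 0.0092160 / 0.86221 = 0.011. Hence P(¬H|E) = 1 − 0.011 = 0.989.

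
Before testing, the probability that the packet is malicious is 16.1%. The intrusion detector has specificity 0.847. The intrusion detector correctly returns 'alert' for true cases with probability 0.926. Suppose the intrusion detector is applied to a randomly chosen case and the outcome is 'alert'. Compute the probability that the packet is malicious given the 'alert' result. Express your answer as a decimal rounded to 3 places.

Write H for 'the packet is malicious'. Prior odds H:¬H = 0.161/0.839 = 0.19190. For the 'alert' outcome, the likelihood ratio is 0.926/0.153 = 6.0523.
Posterior odds = 0.19190 × 6.0523 = 1.1614, so P(H|E) = 1.1614/(1+1.1614) = 0.537.

P(H | E) ≈ 0.537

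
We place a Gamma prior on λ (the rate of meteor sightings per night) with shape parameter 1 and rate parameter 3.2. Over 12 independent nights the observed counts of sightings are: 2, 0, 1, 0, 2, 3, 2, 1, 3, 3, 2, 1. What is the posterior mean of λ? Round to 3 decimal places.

Posterior mean ≈ 1.382

The Poisson likelihood adds the total count to the shape and the number of exposure periods to the rate. Here ∑xᵢ = 20 and n = 12, so shape 1→21 and rate 3.2→15.2.
Posterior mean = shape/rate = 21/15.2 = 1.382.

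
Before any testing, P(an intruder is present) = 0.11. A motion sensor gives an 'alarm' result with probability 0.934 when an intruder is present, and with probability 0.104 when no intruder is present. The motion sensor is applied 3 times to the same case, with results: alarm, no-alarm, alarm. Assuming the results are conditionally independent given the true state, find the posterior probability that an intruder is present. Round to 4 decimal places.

With H the event that an intruder is present, the joint likelihood of the observed sequence is P(data|H) = 0.934·0.066·0.934 = 0.057575 and P(data|¬H) = 0.104·0.896·0.104 = 0.0096911.
Bayes: P(H|data) = 0.11·0.057575 / (0.11·0.057575 + 0.89·0.0096911) = 0.0063333/0.014958 = 0.4234.

Posterior P(H) ≈ 0.4234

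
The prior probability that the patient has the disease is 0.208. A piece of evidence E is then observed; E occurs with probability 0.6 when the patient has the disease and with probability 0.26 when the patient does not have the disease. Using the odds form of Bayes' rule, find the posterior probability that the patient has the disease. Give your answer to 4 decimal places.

Prior odds = 0.208/(1−0.208) = 0.26263. In log-odds, ln(0.26263) = -1.3370.
Add log likelihood ratio: ln(2.3077) = 0.83625.
Posterior log-odds = -0.50078, so posterior odds = exp(-0.50078) = 0.60606. Converting, P(H|E) = 0.60606/1.6061 = 0.3774.

Posterior probability ≈ 0.3774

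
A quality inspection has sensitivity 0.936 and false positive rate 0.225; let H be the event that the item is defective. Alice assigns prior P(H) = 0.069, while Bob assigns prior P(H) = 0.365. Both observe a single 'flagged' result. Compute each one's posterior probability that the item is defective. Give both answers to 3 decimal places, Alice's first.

Alice: 0.236; Bob: 0.705

P('+'|H) = 0.936, P('+'|¬H) = 0.225.
Alice: numerator 0.936·0.069 = 0.064584; evidence = 0.064584+0.225·0.931 = 0.27406; posterior = 0.236.
Bob: numerator 0.936·0.365 = 0.34164; evidence = 0.34164+0.225·0.635 = 0.48452; posterior = 0.705.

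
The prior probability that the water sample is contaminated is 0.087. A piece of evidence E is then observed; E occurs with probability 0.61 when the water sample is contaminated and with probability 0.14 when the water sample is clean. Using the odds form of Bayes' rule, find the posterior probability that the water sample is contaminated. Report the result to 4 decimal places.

Posterior probability ≈ 0.2934

Prior odds = 0.087/(1−0.087) = 0.095290. In log-odds, ln(0.095290) = -2.3508.
Add log likelihood ratio: ln(4.3571) = 1.4718.
Posterior log-odds = -0.87901, so posterior odds = exp(-0.87901) = 0.41519. Converting, P(H|E) = 0.41519/1.4152 = 0.2934.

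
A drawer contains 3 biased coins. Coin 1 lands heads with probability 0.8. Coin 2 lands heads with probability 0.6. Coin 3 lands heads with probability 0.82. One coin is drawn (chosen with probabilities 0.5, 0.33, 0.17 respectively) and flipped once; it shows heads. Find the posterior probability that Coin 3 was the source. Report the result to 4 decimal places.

Posterior probability ≈ 0.1890

P(heads|C1) = 0.8; P(heads|C2) = 0.6; P(heads|C3) = 0.82.
Prior × likelihood for each source: 0.5·0.8=0.4000, 0.33·0.6=0.1980, 0.17·0.82=0.1394. Summing gives P(heads) = 0.73740.
P(Coin 3 | heads) = 0.1394 / 0.73740 = 0.1890.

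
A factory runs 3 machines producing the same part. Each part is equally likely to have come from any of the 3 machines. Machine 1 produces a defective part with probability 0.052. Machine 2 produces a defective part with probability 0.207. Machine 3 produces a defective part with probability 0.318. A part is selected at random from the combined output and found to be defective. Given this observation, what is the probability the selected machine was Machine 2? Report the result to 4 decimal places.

Posterior probability ≈ 0.3588

Tabulate prior·likelihood by source: [1] prior 0.333333, lik 0.052, product 0.01733; [2] prior 0.333333, lik 0.207, product 0.06900; [3] prior 0.333333, lik 0.318, product 0.1060.
Normalizing constant = 0.19233; the posterior for Machine 2 is its product over the sum, 0.06900/0.19233 = 0.3588.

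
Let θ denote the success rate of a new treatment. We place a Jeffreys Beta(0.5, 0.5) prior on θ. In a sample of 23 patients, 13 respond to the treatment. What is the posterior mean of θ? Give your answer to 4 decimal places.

Posterior mean ≈ 0.5625

Observing 13 successes and 10 failures updates Beta(0.5, 0.5) by adding the success and failure counts to the two shape parameters: α = 0.5+13 = 13.5, β = 0.5+10 = 10.5.
Posterior mean = α/(α+β) = 13.5/24 = 0.5625.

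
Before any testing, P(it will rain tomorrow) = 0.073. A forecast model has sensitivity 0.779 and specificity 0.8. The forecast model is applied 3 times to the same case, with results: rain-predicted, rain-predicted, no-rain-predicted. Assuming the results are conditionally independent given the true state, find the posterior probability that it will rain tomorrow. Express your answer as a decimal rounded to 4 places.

Posterior P(H) ≈ 0.2481

Let H be the event that it will rain tomorrow; start with P(H) = 0.073. P('rain-predicted'|H) = 0.779, P('rain-predicted'|¬H) = 0.2.
Update on result 1 ('rain-predicted'): P(H) ← 0.779·0.0730 / (0.779·0.0730 + 0.2·0.9270) = 0.056867/0.24227 = 0.2347.
Update on result 2 ('rain-predicted'): P(H) ← 0.779·0.2347 / (0.779·0.2347 + 0.2·0.7653) = 0.18285/0.33591 = 0.5444.
Update on result 3 ('no-rain-predicted'): P(H) ← 0.221·0.5444 / (0.221·0.5444 + 0.8·0.4556) = 0.12030/0.48482 = 0.2481.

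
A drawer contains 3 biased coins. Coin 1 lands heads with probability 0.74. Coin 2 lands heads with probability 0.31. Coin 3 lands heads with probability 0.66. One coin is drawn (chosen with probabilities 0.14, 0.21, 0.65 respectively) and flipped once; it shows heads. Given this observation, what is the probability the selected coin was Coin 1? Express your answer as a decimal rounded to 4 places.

Posterior probability ≈ 0.1733

P(heads|C1) = 0.74; P(heads|C2) = 0.31; P(heads|C3) = 0.66.
Prior × likelihood for each source: 0.14·0.74=0.1036, 0.21·0.31=0.06510, 0.65·0.66=0.4290. Summing gives P(heads) = 0.59770.
P(Coin 1 | heads) = 0.1036 / 0.59770 = 0.1733.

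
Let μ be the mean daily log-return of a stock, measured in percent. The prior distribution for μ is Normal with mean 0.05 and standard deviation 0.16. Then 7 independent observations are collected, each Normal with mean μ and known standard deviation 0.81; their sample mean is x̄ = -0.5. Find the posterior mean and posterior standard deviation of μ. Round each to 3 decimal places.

Prior precision 1/τ₀² = 1/0.16² = 39.0625; data precision n/σ² = 7/0.81² = 10.6691.
Posterior precision = 39.0625 + 10.6691 = 49.7316, giving posterior SD = 1/√49.7316 = 0.142.
Posterior mean = (39.0625·0.05 + 10.6691·-0.5) / 49.7316 = -0.068.

Posterior mean ≈ -0.068; posterior SD ≈ 0.142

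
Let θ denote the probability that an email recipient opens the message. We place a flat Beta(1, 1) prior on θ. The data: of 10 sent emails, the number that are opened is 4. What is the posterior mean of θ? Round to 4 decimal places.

Observing 4 successes and 6 failures updates Beta(1, 1) by adding the success and failure counts to the two shape parameters: α = 1+4 = 5, β = 1+6 = 7.
E[θ | data] = 5/(5+7) = 0.4167.

Posterior mean ≈ 0.4167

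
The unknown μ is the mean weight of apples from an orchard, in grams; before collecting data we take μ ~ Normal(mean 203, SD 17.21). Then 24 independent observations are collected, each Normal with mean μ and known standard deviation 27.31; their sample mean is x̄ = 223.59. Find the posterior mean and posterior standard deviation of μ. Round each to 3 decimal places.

With known σ, the Normal prior is conjugate. Weight on the data is w = (n/σ²)/(n/σ² + 1/τ₀²) = 0.0321787/(0.0321787+0.00337628) = 0.90504.
Posterior mean = w·x̄ + (1−w)·μ₀ = 0.90504·223.59 + 0.094960·203 = 221.635. Posterior variance = 1/(0.0321787+0.00337628) = 28.1255, so SD = 5.303.

Posterior mean ≈ 221.635; posterior SD ≈ 5.303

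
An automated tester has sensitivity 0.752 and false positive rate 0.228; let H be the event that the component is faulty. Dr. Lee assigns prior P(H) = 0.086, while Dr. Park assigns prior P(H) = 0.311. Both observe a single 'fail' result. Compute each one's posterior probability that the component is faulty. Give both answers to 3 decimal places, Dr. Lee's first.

P('+'|H) = 0.752, P('+'|¬H) = 0.228.
Dr. Lee: numerator 0.752·0.086 = 0.064672; evidence = 0.064672+0.228·0.914 = 0.27306; posterior = 0.237.
Dr. Park: numerator 0.752·0.311 = 0.23387; evidence = 0.23387+0.228·0.689 = 0.39096; posterior = 0.598.

Dr. Lee: 0.237; Dr. Park: 0.598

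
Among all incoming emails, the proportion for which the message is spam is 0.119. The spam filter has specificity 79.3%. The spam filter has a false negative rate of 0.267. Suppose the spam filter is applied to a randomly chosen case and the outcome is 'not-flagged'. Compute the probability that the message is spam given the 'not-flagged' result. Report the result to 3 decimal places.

Write H for 'the message is spam'. Prior odds H:¬H = 0.119/0.881 = 0.13507. For the 'not-flagged' outcome, the likelihood ratio is 0.267/0.793 = 0.33670.
Posterior odds = 0.13507 × 0.33670 = 0.045479, so P(H|E) = 0.045479/(1+0.045479) = 0.044.

P(H | E) ≈ 0.044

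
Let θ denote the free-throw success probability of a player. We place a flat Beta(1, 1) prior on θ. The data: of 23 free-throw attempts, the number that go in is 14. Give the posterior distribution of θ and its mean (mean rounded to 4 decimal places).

The binomial likelihood is conjugate to the Beta prior: with 14 successes and 9 failures, the posterior is Beta(1+14, 1+9) = Beta(15, 10).
E[θ | data] = 15/(15+10) = 0.6000.

Posterior: Beta(15, 10); mean ≈ 0.6000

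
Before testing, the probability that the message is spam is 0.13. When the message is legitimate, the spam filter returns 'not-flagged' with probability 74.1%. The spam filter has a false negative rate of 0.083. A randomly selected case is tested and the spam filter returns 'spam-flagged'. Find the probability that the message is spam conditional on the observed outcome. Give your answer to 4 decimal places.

P(H | E) ≈ 0.3460

Let H be the event that the message is spam. P(H) = 0.13, so P(¬H) = 0.87. With E the 'spam-flagged' result, P(E|H) = 0.917 and P(E|¬H) = 0.259.
P(E) = 0.917·0.13 + 0.259·0.87 = 0.11921 + 0.22533 = 0.34454.
By Bayes' theorem, P(H|E) = 0.11921 / 0.34454 = 0.3460.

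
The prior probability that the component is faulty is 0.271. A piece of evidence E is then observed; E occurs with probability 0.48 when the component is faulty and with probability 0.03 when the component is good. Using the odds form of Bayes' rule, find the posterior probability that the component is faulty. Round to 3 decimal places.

Prior odds = 0.271/(1−0.271) = 0.37174. In log-odds, ln(0.37174) = -0.98955.
Add log likelihood ratio: ln(16.000) = 2.7726.
Posterior log-odds = 1.7830, so posterior odds = exp(1.7830) = 5.9479. Converting, P(H|E) = 5.9479/6.9479 = 0.856.

Posterior probability ≈ 0.856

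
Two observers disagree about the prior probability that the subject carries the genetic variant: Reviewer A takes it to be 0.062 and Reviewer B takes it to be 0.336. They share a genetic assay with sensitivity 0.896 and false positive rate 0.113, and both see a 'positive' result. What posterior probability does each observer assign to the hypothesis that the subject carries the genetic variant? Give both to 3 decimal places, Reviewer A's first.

The likelihood ratio for a 'positive' result is 0.896/0.113 = 7.9292.
Reviewer A: prior odds 0.062/0.938 = 0.066098; posterior odds 0.52411; posterior probability 0.344.
Reviewer B: prior odds 0.336/0.664 = 0.50602; posterior odds 4.0124; posterior probability 0.800.

Reviewer A: 0.344; Reviewer B: 0.800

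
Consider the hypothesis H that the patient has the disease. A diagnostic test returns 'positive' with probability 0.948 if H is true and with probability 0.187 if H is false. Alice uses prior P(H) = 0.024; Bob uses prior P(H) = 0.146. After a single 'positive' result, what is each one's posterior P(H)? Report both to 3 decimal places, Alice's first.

Alice: 0.111; Bob: 0.464

The likelihood ratio for a 'positive' result is 0.948/0.187 = 5.0695.
Alice: prior odds 0.024/0.976 = 0.024590; posterior odds 0.12466; posterior probability 0.111.
Bob: prior odds 0.146/0.854 = 0.17096; posterior odds 0.86669; posterior probability 0.464.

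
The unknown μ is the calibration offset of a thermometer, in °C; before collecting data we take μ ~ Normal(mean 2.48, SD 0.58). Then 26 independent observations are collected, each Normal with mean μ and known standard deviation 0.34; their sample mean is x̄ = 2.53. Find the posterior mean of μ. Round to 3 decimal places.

Posterior mean ≈ 2.529

With known σ, the Normal prior is conjugate. Weight on the data is w = (n/σ²)/(n/σ² + 1/τ₀²) = 224.913/(224.913+2.97265) = 0.98696.
Posterior mean = w·x̄ + (1−w)·μ₀ = 0.98696·2.53 + 0.013044·2.48 = 2.529.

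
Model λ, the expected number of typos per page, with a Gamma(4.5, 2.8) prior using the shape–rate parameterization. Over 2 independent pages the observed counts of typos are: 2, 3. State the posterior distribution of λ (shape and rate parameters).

Posterior: Gamma(shape=9.5, rate=4.8)

The Poisson likelihood adds the total count to the shape and the number of exposure periods to the rate. Here ∑xᵢ = 5 and n = 2, so shape 4.5→9.5 and rate 2.8→4.8.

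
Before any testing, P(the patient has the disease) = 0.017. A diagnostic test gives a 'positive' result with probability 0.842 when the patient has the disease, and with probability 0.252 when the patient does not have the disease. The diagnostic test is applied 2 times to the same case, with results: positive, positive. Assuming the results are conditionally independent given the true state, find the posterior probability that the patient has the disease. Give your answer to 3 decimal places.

Posterior P(H) ≈ 0.162

Let H be the event that the patient has the disease; start with P(H) = 0.017. P('positive'|H) = 0.842, P('positive'|¬H) = 0.252.
Update on result 1 ('positive'): P(H) ← 0.842·0.0170 / (0.842·0.0170 + 0.252·0.9830) = 0.014314/0.26203 = 0.0546.
Update on result 2 ('positive'): P(H) ← 0.842·0.0546 / (0.842·0.0546 + 0.252·0.9454) = 0.045996/0.28423 = 0.1618.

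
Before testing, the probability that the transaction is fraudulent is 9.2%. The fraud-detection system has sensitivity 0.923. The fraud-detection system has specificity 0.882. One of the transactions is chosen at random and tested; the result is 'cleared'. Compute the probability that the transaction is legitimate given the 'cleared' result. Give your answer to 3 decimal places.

Write H for 'the transaction is fraudulent'. Prior odds H:¬H = 0.092/0.908 = 0.10132. For the 'cleared' outcome, the likelihood ratio is 0.077/0.882 = 0.087302.
Posterior odds = 0.10132 × 0.087302 = 0.0088455, so P(H|E) = 0.0088455/(1+0.0088455) = 0.009. Then P(¬H|E) = 1 − 0.009 = 0.991.

P(¬H | E) ≈ 0.991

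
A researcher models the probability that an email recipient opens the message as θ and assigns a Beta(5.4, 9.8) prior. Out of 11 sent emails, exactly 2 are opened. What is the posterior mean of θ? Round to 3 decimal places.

Posterior mean ≈ 0.282

Observing 2 successes and 9 failures updates Beta(5.4, 9.8) by adding the success and failure counts to the two shape parameters: α = 5.4+2 = 7.4, β = 9.8+9 = 18.8.
Posterior mean = α/(α+β) = 7.4/26.2 = 0.282.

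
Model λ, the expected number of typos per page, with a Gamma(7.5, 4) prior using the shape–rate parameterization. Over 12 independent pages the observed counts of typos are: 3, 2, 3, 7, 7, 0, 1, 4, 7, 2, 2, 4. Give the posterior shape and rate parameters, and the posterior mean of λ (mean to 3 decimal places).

Posterior: Gamma(shape=49.5, rate=16); mean ≈ 3.094

Total count ∑xᵢ = 42 over n = 12 pages.
Gamma is conjugate to the Poisson likelihood: posterior is Gamma(shape = 7.5+42 = 49.5, rate = 4+12 = 16).
E[λ | data] = 49.5/16 = 3.094.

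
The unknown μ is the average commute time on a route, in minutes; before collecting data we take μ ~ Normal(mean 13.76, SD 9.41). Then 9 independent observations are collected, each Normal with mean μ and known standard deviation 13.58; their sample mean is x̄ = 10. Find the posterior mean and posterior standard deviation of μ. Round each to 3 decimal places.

Posterior mean ≈ 10.707; posterior SD ≈ 4.079

With known σ, the Normal prior is conjugate. Weight on the data is w = (n/σ²)/(n/σ² + 1/τ₀²) = 0.0488026/(0.0488026+0.0112933) = 0.81208.
Posterior mean = w·x̄ + (1−w)·μ₀ = 0.81208·10 + 0.18792·13.76 = 10.707. Posterior variance = 1/(0.0488026+0.0112933) = 16.6401, so SD = 4.079.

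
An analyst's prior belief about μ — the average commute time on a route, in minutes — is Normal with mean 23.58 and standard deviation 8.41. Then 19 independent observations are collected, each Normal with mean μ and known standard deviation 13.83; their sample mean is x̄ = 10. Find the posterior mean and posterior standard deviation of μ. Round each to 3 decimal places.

Posterior mean ≈ 11.692; posterior SD ≈ 2.969

With known σ, the Normal prior is conjugate. Weight on the data is w = (n/σ²)/(n/σ² + 1/τ₀²) = 0.0993366/(0.0993366+0.0141387) = 0.87540.
Posterior mean = w·x̄ + (1−w)·μ₀ = 0.87540·10 + 0.12460·23.58 = 11.692. Posterior variance = 1/(0.0993366+0.0141387) = 8.81250, so SD = 2.969.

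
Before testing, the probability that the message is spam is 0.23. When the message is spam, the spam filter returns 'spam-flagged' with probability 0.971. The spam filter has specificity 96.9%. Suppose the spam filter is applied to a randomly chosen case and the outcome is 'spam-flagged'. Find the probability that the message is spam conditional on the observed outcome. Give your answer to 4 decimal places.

Let H be the event that the message is spam. P(H) = 0.23, so P(¬H) = 0.77. With E the 'spam-flagged' result, P(E|H) = 0.971 and P(E|¬H) = 0.031.
P(E) = 0.971·0.23 + 0.031·0.77 = 0.22333 + 0.023870 = 0.24720.
By Bayes' theorem, P(H|E) = 0.22333 / 0.24720 = 0.9034.

P(H | E) ≈ 0.9034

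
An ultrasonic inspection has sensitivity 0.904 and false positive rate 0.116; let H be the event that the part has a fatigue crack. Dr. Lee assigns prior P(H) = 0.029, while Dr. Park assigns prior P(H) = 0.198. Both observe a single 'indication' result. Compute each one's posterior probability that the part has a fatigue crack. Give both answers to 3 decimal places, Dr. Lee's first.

The likelihood ratio for an 'indication' result is 0.904/0.116 = 7.7931.
Dr. Lee: prior odds 0.029/0.971 = 0.029866; posterior odds 0.23275; posterior probability 0.189.
Dr. Park: prior odds 0.198/0.802 = 0.24688; posterior odds 1.9240; posterior probability 0.658.

Dr. Lee: 0.189; Dr. Park: 0.658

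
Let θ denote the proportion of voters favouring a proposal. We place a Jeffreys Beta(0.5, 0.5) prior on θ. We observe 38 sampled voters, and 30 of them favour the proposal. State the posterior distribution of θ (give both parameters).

The binomial likelihood is conjugate to the Beta prior: with 30 successes and 8 failures, the posterior is Beta(0.5+30, 0.5+8) = Beta(30.5, 8.5).

Posterior: Beta(30.5, 8.5)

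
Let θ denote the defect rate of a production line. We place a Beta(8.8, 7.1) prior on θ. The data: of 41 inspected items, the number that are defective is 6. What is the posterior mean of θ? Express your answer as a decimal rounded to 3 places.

The binomial likelihood is conjugate to the Beta prior: with 6 successes and 35 failures, the posterior is Beta(8.8+6, 7.1+35) = Beta(14.8, 42.1).
E[θ | data] = 14.8/(14.8+42.1) = 0.260.

Posterior mean ≈ 0.260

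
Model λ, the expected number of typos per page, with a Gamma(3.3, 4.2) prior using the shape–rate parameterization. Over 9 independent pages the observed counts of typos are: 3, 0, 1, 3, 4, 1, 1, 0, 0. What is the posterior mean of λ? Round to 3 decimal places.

The Poisson likelihood adds the total count to the shape and the number of exposure periods to the rate. Here ∑xᵢ = 13 and n = 9, so shape 3.3→16.3 and rate 4.2→13.2.
E[λ | data] = 16.3/13.2 = 1.235.

Posterior mean ≈ 1.235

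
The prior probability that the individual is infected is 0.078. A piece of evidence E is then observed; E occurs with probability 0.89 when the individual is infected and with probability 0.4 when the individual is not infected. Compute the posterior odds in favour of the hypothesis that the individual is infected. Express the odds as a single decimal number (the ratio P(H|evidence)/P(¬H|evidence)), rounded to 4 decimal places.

Prior odds = 0.078/(1−0.078) = 0.084599. In log-odds, ln(0.084599) = -2.4698.
Add log likelihood ratio: ln(2.2250) = 0.79976.
Posterior log-odds = -1.6701, so posterior odds = exp(-1.6701) = 0.18823.

Posterior odds ≈ 0.1882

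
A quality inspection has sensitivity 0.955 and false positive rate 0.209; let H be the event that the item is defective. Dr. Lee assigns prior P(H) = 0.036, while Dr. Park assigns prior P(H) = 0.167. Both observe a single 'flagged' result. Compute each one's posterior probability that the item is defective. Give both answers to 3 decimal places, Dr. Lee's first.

Dr. Lee: 0.146; Dr. Park: 0.478

P('+'|H) = 0.955, P('+'|¬H) = 0.209.
Dr. Lee: numerator 0.955·0.036 = 0.034380; evidence = 0.034380+0.209·0.964 = 0.23586; posterior = 0.146.
Dr. Park: numerator 0.955·0.167 = 0.15949; evidence = 0.15949+0.209·0.833 = 0.33358; posterior = 0.478.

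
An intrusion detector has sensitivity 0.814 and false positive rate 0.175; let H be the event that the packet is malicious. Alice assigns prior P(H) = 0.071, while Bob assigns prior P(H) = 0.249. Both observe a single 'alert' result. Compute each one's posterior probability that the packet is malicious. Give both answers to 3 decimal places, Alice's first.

The likelihood ratio for an 'alert' result is 0.814/0.175 = 4.6514.
Alice: prior odds 0.071/0.929 = 0.076426; posterior odds 0.35549; posterior probability 0.262.
Bob: prior odds 0.249/0.751 = 0.33156; posterior odds 1.5422; posterior probability 0.607.

Alice: 0.262; Bob: 0.607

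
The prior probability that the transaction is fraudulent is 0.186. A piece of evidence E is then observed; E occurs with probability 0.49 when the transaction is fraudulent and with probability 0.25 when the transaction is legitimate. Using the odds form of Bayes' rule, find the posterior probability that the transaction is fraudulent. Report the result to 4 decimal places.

Prior odds = 0.186/(1−0.186) = 0.22850.
Likelihood ratio for E = 0.49/0.25 = 1.9600.
Posterior odds = prior odds × LR = 0.44786.
Posterior probability = odds/(1+odds) = 0.44786/1.4479 = 0.3093.

Posterior probability ≈ 0.3093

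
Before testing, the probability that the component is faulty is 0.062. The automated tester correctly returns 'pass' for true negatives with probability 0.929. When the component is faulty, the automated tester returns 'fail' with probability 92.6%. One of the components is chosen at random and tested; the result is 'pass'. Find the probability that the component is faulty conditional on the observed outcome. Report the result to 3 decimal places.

P(H | E) ≈ 0.005

Let H be the event that the component is faulty. P(H) = 0.062, so P(¬H) = 0.938. With E the 'pass' result, P(E|H) = 0.074 and P(E|¬H) = 0.929.
P(E) = 0.074·0.062 + 0.929·0.938 = 0.0045880 + 0.87140 = 0.87599.
By Bayes' theorem, P(H|E) = 0.0045880 / 0.87599 = 0.005.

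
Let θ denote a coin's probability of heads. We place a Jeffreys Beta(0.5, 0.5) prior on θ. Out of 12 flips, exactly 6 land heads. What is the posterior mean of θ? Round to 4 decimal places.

Posterior mean ≈ 0.5000

Observing 6 successes and 6 failures updates Beta(0.5, 0.5) by adding the success and failure counts to the two shape parameters: α = 0.5+6 = 6.5, β = 0.5+6 = 6.5.
Posterior mean = α/(α+β) = 6.5/13 = 0.5000.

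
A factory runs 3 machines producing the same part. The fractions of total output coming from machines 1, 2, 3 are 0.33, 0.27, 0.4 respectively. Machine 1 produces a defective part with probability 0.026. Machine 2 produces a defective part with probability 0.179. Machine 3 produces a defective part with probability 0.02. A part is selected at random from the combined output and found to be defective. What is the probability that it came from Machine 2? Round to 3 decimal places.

P(defective|M1) = 0.026; P(defective|M2) = 0.179; P(defective|M3) = 0.02.
Prior × likelihood for each source: 0.33·0.026=0.008580, 0.27·0.179=0.04833, 0.4·0.02=0.008000. Summing gives P(defective) = 0.064910.
P(Machine 2 | defective) = 0.04833 / 0.064910 = 0.745.

Posterior probability ≈ 0.745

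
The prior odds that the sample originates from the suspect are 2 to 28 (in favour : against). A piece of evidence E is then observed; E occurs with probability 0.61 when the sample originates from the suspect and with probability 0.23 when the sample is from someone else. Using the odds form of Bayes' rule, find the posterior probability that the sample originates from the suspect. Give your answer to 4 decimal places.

Prior odds = 2/28 = 0.071429.
Likelihood ratio for E = 0.61/0.23 = 2.6522.
Posterior odds = prior odds × LR = 0.18944.
Posterior probability = odds/(1+odds) = 0.18944/1.1894 = 0.1593.

Posterior probability ≈ 0.1593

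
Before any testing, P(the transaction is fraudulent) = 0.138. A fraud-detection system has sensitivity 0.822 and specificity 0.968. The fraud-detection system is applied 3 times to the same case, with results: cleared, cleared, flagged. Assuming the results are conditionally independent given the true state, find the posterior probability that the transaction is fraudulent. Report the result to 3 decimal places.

With H the event that the transaction is fraudulent, the joint likelihood of the observed sequence is P(data|H) = 0.178·0.178·0.822 = 0.026044 and P(data|¬H) = 0.968·0.968·0.032 = 0.029985.
Bayes: P(H|data) = 0.138·0.026044 / (0.138·0.026044 + 0.862·0.029985) = 0.0035941/0.029441 = 0.1221.

Posterior P(H) ≈ 0.122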